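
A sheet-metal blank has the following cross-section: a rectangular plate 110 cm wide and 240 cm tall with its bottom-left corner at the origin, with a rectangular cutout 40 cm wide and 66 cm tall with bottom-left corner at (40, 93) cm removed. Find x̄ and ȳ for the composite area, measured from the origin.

Part | A | x̄ᵢ | ȳᵢ | A·x̄ᵢ | A·ȳᵢ
plate | 26400.00 | 55.00 | 120.00 | 1452000.00 | 3168000.00
hole | -2640.00 | 60.00 | 126.00 | -158400.00 | -332640.00
Σ | 23760.00 |  |  | 1293600.00 | 2835360.00
x̄ = 1293600.00 / 23760.00 = 54.44 cm
ȳ = 2835360.00 / 23760.00 = 119.33 cm

x̄ = 54.44 cm, ȳ = 119.33 cm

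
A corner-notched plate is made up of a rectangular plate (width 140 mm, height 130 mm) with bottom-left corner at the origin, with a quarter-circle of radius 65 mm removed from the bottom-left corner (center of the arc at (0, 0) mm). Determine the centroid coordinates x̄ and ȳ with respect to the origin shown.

Part | A | x̄ᵢ | ȳᵢ | A·x̄ᵢ | A·ȳᵢ
plate | 18200.00 | 70.00 | 65.00 | 1274000.00 | 1183000.00
removed quarter-circle | -3318.31 | 27.59 | 27.59 | -91541.67 | -91541.67
Σ | 14881.69 |  |  | 1182458.33 | 1091458.33
x̄ = 1182458.33 / 14881.69 = 79.46 mm
ȳ = 1091458.33 / 14881.69 = 73.34 mm

x̄ = 79.46 mm, ȳ = 73.34 mm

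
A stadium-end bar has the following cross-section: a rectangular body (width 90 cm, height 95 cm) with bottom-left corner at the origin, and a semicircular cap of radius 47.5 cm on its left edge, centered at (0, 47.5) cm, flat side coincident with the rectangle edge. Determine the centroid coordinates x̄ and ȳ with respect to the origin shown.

x̄ = 25.91 cm, ȳ = 47.50 cm

Part | A | x̄ᵢ | ȳᵢ | A·x̄ᵢ | A·ȳᵢ
rectangular body | 8550.00 | 45.00 | 47.50 | 384750.00 | 406125.00
semicircular end | 3544.11 | -20.16 | 47.50 | -71447.92 | 168345.19
Σ | 12094.11 |  |  | 313302.08 | 574470.19
x̄ = 313302.08 / 12094.11 = 25.91 cm
ȳ = 574470.19 / 12094.11 = 47.50 cm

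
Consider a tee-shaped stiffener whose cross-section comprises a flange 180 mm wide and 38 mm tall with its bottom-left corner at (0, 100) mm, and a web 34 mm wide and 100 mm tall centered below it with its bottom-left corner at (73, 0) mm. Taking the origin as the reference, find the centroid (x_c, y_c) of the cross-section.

x_c = 90.00 mm, y_c = 96.09 mm

web: A = 34 × 100 = 3400.00, centroid at (90.00, 50.00).
flange: A = 180 × 38 = 6840.00, centroid at (90.00, 119.00).
ΣA = 10240.00 mm², ΣAx_c = 921600.00 mm³, ΣAy_c = 983960.00 mm³.
x_c = 921600.00/10240.00 = 90.00 mm; y_c = 983960.00/10240.00 = 96.09 mm.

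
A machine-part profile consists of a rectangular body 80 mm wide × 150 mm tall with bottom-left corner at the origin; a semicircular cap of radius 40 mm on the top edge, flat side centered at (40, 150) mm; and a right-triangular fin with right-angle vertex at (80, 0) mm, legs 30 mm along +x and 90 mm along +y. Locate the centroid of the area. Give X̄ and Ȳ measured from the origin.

rectangular body: A = 80 × 150 = 12000.00, centroid at (40.00, 75.00).
semicircular top: A = ½π·40² = 2513.27, centroid at (40.00, 166.98).
triangular fin: A = ½·30·90 = 1350.00, centroid at (90.00, 30.00).
ΣA = 15863.27 mm²
ΣAX̄ = (12000.00)(40.00) + (2513.27)(40.00) + (1350.00)(90.00) = 702030.96 mm³
ΣAȲ = (12000.00)(75.00) + (2513.27)(166.98) + (1350.00)(30.00) = 1360157.79 mm³
X̄ = 702030.96 / 15863.27 = 44.26 mm
Ȳ = 1360157.79 / 15863.27 = 85.74 mm

X̄ = 44.26 mm, Ȳ = 85.74 mm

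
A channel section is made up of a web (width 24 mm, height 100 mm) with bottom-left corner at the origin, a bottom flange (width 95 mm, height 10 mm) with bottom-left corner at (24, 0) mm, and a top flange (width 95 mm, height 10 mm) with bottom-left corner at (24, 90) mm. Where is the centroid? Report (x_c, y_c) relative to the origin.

x_c = 38.29 mm, y_c = 50.00 mm

web: A = 24 × 100 = 2400.00, centroid at (12.00, 50.00).
bottom flange: A = 95 × 10 = 950.00, centroid at (71.50, 5.00).
top flange: A = 95 × 10 = 950.00, centroid at (71.50, 95.00).
ΣA = 4300.00 mm²
ΣAx_c = (2400.00)(12.00) + (950.00)(71.50) + (950.00)(71.50) = 164650.00 mm³
ΣAy_c = (2400.00)(50.00) + (950.00)(5.00) + (950.00)(95.00) = 215000.00 mm³
x_c = 164650.00 / 4300.00 = 38.29 mm
y_c = 215000.00 / 4300.00 = 50.00 mm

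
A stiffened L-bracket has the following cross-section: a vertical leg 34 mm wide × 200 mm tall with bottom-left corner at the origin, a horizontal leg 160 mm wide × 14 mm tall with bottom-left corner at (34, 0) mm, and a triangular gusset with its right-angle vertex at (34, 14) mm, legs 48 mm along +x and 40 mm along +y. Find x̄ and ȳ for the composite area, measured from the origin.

x̄ = 41.90 mm, ȳ = 72.19 mm

vertical leg: A = 34 × 200 = 6800.00, centroid at (17.00, 100.00).
horizontal leg: A = 160 × 14 = 2240.00, centroid at (114.00, 7.00).
gusset: A = ½·48·40 = 960.00, centroid at (50.00, 27.33).
ΣA = 10000.00 mm², ΣAx̄ = 418960.00 mm³, ΣAȳ = 721920.00 mm³.
x̄ = 418960.00/10000.00 = 41.90 mm; ȳ = 721920.00/10000.00 = 72.19 mm.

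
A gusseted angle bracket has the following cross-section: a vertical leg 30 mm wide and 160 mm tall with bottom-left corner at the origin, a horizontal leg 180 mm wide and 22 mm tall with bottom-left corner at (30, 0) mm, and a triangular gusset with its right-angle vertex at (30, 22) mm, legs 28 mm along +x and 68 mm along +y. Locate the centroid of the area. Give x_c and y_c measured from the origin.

x_c = 60.20 mm, y_c = 48.40 mm

vertical leg: A = 30 × 160 = 4800.00, centroid at (15.00, 80.00).
horizontal leg: A = 180 × 22 = 3960.00, centroid at (120.00, 11.00).
gusset: A = ½·28·68 = 952.00, centroid at (39.33, 44.67).
ΣA = 9712.00 mm²
ΣAx_c = (4800.00)(15.00) + (3960.00)(120.00) + (952.00)(39.33) = 584645.33 mm³
ΣAy_c = (4800.00)(80.00) + (3960.00)(11.00) + (952.00)(44.67) = 470082.67 mm³
x_c = 584645.33 / 9712.00 = 60.20 mm
y_c = 470082.67 / 9712.00 = 48.40 mm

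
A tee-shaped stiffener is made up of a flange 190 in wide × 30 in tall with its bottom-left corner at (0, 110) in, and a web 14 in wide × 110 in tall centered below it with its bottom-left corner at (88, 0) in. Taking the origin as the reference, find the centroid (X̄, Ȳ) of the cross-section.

web: A = 14 × 110 = 1540.00, centroid at (95.00, 55.00).
flange: A = 190 × 30 = 5700.00, centroid at (95.00, 125.00).
ΣA = 7240.00 in²
ΣAX̄ = (1540.00)(95.00) + (5700.00)(95.00) = 687800.00 in³
ΣAȲ = (1540.00)(55.00) + (5700.00)(125.00) = 797200.00 in³
X̄ = 687800.00 / 7240.00 = 95.00 in
Ȳ = 797200.00 / 7240.00 = 110.11 in

X̄ = 95.00 in, Ȳ = 110.11 in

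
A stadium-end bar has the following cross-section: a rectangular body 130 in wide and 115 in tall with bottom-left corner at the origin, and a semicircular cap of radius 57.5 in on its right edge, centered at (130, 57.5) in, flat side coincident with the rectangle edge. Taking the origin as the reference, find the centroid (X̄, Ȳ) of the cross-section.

rectangular body: A = 130 × 115 = 14950.00, centroid at (65.00, 57.50).
semicircular end: A = ½π·57.5² = 5193.45, centroid at (154.40, 57.50).
ΣA = 20143.45 in²
ΣAX̄ = (14950.00)(65.00) + (5193.45)(154.40) = 1773637.48 in³
ΣAȲ = (14950.00)(57.50) + (5193.45)(57.50) = 1158248.11 in³
X̄ = 1773637.48 / 20143.45 = 88.05 in
Ȳ = 1158248.11 / 20143.45 = 57.50 in

X̄ = 88.05 in, Ȳ = 57.50 in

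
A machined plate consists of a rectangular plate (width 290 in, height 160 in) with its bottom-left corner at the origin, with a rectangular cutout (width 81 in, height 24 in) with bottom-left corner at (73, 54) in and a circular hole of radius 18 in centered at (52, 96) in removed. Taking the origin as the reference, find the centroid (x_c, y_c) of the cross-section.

x_c = 148.59 in, y_c = 80.25 in

plate: A = 290 × 160 = 46400.00, centroid at (145.00, 80.00).
hole 1: A = −(81 × 24) = -1944.00, centroid at (113.50, 66.00).
hole 2: A = −π·18² = -1017.88, centroid at (52.00, 96.00).
ΣA = 43438.12 in²
ΣAx_c = (46400.00)(145.00) + (-1944.00)(113.50) + (-1017.88)(52.00) = 6454426.45 in³
ΣAy_c = (46400.00)(80.00) + (-1944.00)(66.00) + (-1017.88)(96.00) = 3485979.90 in³
x_c = 6454426.45 / 43438.12 = 148.59 in
y_c = 3485979.90 / 43438.12 = 80.25 in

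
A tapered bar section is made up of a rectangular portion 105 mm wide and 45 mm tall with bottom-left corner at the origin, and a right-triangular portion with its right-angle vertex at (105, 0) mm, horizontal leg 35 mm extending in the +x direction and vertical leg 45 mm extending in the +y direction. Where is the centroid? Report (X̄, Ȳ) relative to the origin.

X̄ = 61.67 mm, Ȳ = 21.43 mm

rectangular portion: A = 105 × 45 = 4725.00, centroid at (52.50, 22.50).
triangular portion: A = ½·35·45 = 787.50, centroid at (116.67, 15.00).
ΣA = 5512.50 mm², ΣAX̄ = 339937.50 mm³, ΣAȲ = 118125.00 mm³.
X̄ = 339937.50/5512.50 = 61.67 mm; Ȳ = 118125.00/5512.50 = 21.43 mm.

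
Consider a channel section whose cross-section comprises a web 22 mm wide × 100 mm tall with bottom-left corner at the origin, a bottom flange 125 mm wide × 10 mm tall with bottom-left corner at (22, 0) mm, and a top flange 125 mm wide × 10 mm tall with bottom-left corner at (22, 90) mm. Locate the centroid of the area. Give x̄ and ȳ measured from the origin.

web: A = 22 × 100 = 2200.00, centroid at (11.00, 50.00).
bottom flange: A = 125 × 10 = 1250.00, centroid at (84.50, 5.00).
top flange: A = 125 × 10 = 1250.00, centroid at (84.50, 95.00).
ΣA = 4700.00 mm²
ΣAx̄ = (2200.00)(11.00) + (1250.00)(84.50) + (1250.00)(84.50) = 235450.00 mm³
ΣAȳ = (2200.00)(50.00) + (1250.00)(5.00) + (1250.00)(95.00) = 235000.00 mm³
x̄ = 235450.00 / 4700.00 = 50.10 mm
ȳ = 235000.00 / 4700.00 = 50.00 mm

x̄ = 50.10 mm, ȳ = 50.00 mm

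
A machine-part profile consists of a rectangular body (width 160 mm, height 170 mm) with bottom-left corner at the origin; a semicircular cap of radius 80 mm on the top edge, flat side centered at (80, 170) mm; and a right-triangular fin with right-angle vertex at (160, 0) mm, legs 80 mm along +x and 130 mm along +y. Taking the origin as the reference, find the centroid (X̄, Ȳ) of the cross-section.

rectangular body: A = 160 × 170 = 27200.00, centroid at (80.00, 85.00).
semicircular top: A = ½π·80² = 10053.10, centroid at (80.00, 203.95).
triangular fin: A = ½·80·130 = 5200.00, centroid at (186.67, 43.33).
ΣA = 42453.10 mm², ΣAX̄ = 3950914.39 mm³, ΣAȲ = 4587693.07 mm³.
X̄ = 3950914.39/42453.10 = 93.07 mm; Ȳ = 4587693.07/42453.10 = 108.06 mm.

X̄ = 93.07 mm, Ȳ = 108.06 mm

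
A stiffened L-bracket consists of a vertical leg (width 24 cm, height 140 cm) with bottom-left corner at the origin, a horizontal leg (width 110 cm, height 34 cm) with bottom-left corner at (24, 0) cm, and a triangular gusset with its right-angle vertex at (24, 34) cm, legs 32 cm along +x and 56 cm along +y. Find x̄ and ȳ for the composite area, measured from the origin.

x̄ = 45.88 cm, ȳ = 43.27 cm

vertical leg: A = 24 × 140 = 3360.00, centroid at (12.00, 70.00).
horizontal leg: A = 110 × 34 = 3740.00, centroid at (79.00, 17.00).
gusset: A = ½·32·56 = 896.00, centroid at (34.67, 52.67).
ΣA = 7996.00 cm², ΣAx̄ = 366841.33 cm³, ΣAȳ = 345969.33 cm³.
x̄ = 366841.33/7996.00 = 45.88 cm; ȳ = 345969.33/7996.00 = 43.27 cm.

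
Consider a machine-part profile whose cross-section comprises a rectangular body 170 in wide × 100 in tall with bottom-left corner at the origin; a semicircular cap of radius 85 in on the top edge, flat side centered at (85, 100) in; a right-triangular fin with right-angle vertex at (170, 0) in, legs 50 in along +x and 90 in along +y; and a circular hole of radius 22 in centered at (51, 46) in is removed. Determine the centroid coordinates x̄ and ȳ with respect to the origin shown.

rectangular body: A = 170 × 100 = 17000.00, centroid at (85.00, 50.00).
semicircular top: A = ½π·85² = 11349.00, centroid at (85.00, 136.08).
triangular fin: A = ½·50·90 = 2250.00, centroid at (186.67, 30.00).
hole: A = −π·22² = -1520.53, centroid at (51.00, 46.00).
ΣA = 29078.47 in², ΣAx̄ = 2752118.22 in³, ΣAȳ = 2391872.59 in³.
x̄ = 2752118.22/29078.47 = 94.64 in; ȳ = 2391872.59/29078.47 = 82.26 in.

x̄ = 94.64 in, ȳ = 82.26 in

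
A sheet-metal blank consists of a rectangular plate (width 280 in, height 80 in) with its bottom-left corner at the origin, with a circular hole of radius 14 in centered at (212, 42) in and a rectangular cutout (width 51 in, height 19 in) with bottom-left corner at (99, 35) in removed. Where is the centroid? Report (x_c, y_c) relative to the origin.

x_c = 138.59 in, y_c = 39.73 in

Part | A | x̄ᵢ | ȳᵢ | A·x̄ᵢ | A·ȳᵢ
plate | 22400.00 | 140.00 | 40.00 | 3136000.00 | 896000.00
hole 1 | -615.75 | 212.00 | 42.00 | -130539.46 | -25861.59
hole 2 | -969.00 | 124.50 | 44.50 | -120640.50 | -43120.50
Σ | 20815.25 |  |  | 2884820.04 | 827017.91
x_c = 2884820.04 / 20815.25 = 138.59 in
y_c = 827017.91 / 20815.25 = 39.73 in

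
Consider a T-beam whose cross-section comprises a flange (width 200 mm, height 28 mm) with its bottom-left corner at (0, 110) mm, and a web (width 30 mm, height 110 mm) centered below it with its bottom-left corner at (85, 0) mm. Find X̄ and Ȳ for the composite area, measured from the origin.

X̄ = 100.00 mm, Ȳ = 98.42 mm

web: A = 30 × 110 = 3300.00, centroid at (100.00, 55.00).
flange: A = 200 × 28 = 5600.00, centroid at (100.00, 124.00).
ΣA = 8900.00 mm²
ΣAX̄ = (3300.00)(100.00) + (5600.00)(100.00) = 890000.00 mm³
ΣAȲ = (3300.00)(55.00) + (5600.00)(124.00) = 875900.00 mm³
X̄ = 890000.00 / 8900.00 = 100.00 mm
Ȳ = 875900.00 / 8900.00 = 98.42 mm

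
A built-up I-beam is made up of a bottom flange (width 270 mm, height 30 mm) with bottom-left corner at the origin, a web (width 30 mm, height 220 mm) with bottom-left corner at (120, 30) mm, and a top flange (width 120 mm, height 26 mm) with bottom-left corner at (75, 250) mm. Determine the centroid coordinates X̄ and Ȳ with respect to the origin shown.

Part | A | x̄ᵢ | ȳᵢ | A·x̄ᵢ | A·ȳᵢ
bottom flange | 8100.00 | 135.00 | 15.00 | 1093500.00 | 121500.00
web | 6600.00 | 135.00 | 140.00 | 891000.00 | 924000.00
top flange | 3120.00 | 135.00 | 263.00 | 421200.00 | 820560.00
Σ | 17820.00 |  |  | 2405700.00 | 1866060.00
X̄ = 2405700.00 / 17820.00 = 135.00 mm
Ȳ = 1866060.00 / 17820.00 = 104.72 mm

X̄ = 135.00 mm, Ȳ = 104.72 mm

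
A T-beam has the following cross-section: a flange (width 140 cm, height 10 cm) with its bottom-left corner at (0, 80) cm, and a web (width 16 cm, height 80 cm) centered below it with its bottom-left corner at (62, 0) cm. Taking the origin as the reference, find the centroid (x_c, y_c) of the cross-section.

web: A = 16 × 80 = 1280.00, centroid at (70.00, 40.00).
flange: A = 140 × 10 = 1400.00, centroid at (70.00, 85.00).
ΣA = 2680.00 cm²
ΣAx_c = (1280.00)(70.00) + (1400.00)(70.00) = 187600.00 cm³
ΣAy_c = (1280.00)(40.00) + (1400.00)(85.00) = 170200.00 cm³
x_c = 187600.00 / 2680.00 = 70.00 cm
y_c = 170200.00 / 2680.00 = 63.51 cm

x_c = 70.00 cm, y_c = 63.51 cm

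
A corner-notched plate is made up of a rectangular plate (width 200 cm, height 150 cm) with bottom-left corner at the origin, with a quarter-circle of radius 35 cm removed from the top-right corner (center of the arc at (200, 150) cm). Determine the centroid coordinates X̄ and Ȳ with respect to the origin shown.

X̄ = 97.18 cm, Ȳ = 73.01 cm

plate: A = 200 × 150 = 30000.00, centroid at (100.00, 75.00).
removed quarter-circle: A = −¼π·35² = -962.11, centroid at (185.15, 135.15).
ΣA = 29037.89 cm², ΣAX̄ = 2821869.12 cm³, ΣAȲ = 2119974.75 cm³.
X̄ = 2821869.12/29037.89 = 97.18 cm; Ȳ = 2119974.75/29037.89 = 73.01 cm.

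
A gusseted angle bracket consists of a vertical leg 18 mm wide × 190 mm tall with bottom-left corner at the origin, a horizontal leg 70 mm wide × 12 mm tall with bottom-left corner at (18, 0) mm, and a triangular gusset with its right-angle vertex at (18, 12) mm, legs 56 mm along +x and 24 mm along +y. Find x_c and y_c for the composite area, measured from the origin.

x_c = 20.26 mm, y_c = 69.62 mm

vertical leg: A = 18 × 190 = 3420.00, centroid at (9.00, 95.00).
horizontal leg: A = 70 × 12 = 840.00, centroid at (53.00, 6.00).
gusset: A = ½·56·24 = 672.00, centroid at (36.67, 20.00).
ΣA = 4932.00 mm²
ΣAx_c = (3420.00)(9.00) + (840.00)(53.00) + (672.00)(36.67) = 99940.00 mm³
ΣAy_c = (3420.00)(95.00) + (840.00)(6.00) + (672.00)(20.00) = 343380.00 mm³
x_c = 99940.00 / 4932.00 = 20.26 mm
y_c = 343380.00 / 4932.00 = 69.62 mm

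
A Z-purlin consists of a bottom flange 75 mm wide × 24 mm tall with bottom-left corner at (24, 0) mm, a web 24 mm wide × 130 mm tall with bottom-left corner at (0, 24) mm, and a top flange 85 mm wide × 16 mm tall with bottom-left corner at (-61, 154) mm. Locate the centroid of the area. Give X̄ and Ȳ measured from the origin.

bottom flange: A = 75 × 24 = 1800.00, centroid at (61.50, 12.00).
web: A = 24 × 130 = 3120.00, centroid at (12.00, 89.00).
top flange: A = 85 × 16 = 1360.00, centroid at (-18.50, 162.00).
ΣA = 6280.00 mm², ΣAX̄ = 122980.00 mm³, ΣAȲ = 519600.00 mm³.
X̄ = 122980.00/6280.00 = 19.58 mm; Ȳ = 519600.00/6280.00 = 82.74 mm.

X̄ = 19.58 mm, Ȳ = 82.74 mm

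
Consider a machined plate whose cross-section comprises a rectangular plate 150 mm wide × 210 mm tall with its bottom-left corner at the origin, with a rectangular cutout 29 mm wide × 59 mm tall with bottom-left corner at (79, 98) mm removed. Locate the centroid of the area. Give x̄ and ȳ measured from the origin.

plate: A = 150 × 210 = 31500.00, centroid at (75.00, 105.00).
hole: A = −(29 × 59) = -1711.00, centroid at (93.50, 127.50).
ΣA = 29789.00 mm²
ΣAx̄ = (31500.00)(75.00) + (-1711.00)(93.50) = 2202521.50 mm³
ΣAȳ = (31500.00)(105.00) + (-1711.00)(127.50) = 3089347.50 mm³
x̄ = 2202521.50 / 29789.00 = 73.94 mm
ȳ = 3089347.50 / 29789.00 = 103.71 mm

x̄ = 73.94 mm, ȳ = 103.71 mm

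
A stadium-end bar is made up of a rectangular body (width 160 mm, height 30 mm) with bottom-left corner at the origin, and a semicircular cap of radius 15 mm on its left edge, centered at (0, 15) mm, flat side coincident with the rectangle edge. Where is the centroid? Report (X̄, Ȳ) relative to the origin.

rectangular body: A = 160 × 30 = 4800.00, centroid at (80.00, 15.00).
semicircular end: A = ½π·15² = 353.43, centroid at (-6.37, 15.00).
ΣA = 5153.43 mm², ΣAX̄ = 381750.00 mm³, ΣAȲ = 77301.44 mm³.
X̄ = 381750.00/5153.43 = 74.08 mm; Ȳ = 77301.44/5153.43 = 15.00 mm.

X̄ = 74.08 mm, Ȳ = 15.00 mm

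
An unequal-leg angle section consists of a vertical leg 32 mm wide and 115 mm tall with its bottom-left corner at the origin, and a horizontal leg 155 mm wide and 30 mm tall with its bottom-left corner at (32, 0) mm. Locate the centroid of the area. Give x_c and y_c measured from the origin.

vertical leg: A = 32 × 115 = 3680.00, centroid at (16.00, 57.50).
horizontal leg: A = 155 × 30 = 4650.00, centroid at (109.50, 15.00).
ΣA = 8330.00 mm²
ΣAx_c = (3680.00)(16.00) + (4650.00)(109.50) = 568055.00 mm³
ΣAy_c = (3680.00)(57.50) + (4650.00)(15.00) = 281350.00 mm³
x_c = 568055.00 / 8330.00 = 68.19 mm
y_c = 281350.00 / 8330.00 = 33.78 mm

x_c = 68.19 mm, y_c = 33.78 mm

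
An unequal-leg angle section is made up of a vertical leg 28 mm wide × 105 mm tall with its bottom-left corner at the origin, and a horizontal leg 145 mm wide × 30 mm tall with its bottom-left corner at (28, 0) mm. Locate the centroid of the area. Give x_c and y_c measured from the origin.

x_c = 65.62 mm, y_c = 30.12 mm

vertical leg: A = 28 × 105 = 2940.00, centroid at (14.00, 52.50).
horizontal leg: A = 145 × 30 = 4350.00, centroid at (100.50, 15.00).
ΣA = 7290.00 mm²
ΣAx_c = (2940.00)(14.00) + (4350.00)(100.50) = 478335.00 mm³
ΣAy_c = (2940.00)(52.50) + (4350.00)(15.00) = 219600.00 mm³
x_c = 478335.00 / 7290.00 = 65.62 mm
y_c = 219600.00 / 7290.00 = 30.12 mm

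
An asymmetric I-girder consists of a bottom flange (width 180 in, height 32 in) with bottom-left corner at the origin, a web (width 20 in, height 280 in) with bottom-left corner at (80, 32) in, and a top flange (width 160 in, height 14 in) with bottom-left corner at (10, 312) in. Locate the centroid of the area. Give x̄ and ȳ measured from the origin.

bottom flange: A = 180 × 32 = 5760.00, centroid at (90.00, 16.00).
web: A = 20 × 280 = 5600.00, centroid at (90.00, 172.00).
top flange: A = 160 × 14 = 2240.00, centroid at (90.00, 319.00).
ΣA = 13600.00 in², ΣAx̄ = 1224000.00 in³, ΣAȳ = 1769920.00 in³.
x̄ = 1224000.00/13600.00 = 90.00 in; ȳ = 1769920.00/13600.00 = 130.14 in.

x̄ = 90.00 in, ȳ = 130.14 in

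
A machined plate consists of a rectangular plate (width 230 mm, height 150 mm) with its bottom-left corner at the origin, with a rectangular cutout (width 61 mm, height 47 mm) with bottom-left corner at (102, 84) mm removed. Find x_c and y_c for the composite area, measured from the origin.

x_c = 113.41 mm, y_c = 72.05 mm

Part | A | x̄ᵢ | ȳᵢ | A·x̄ᵢ | A·ȳᵢ
plate | 34500.00 | 115.00 | 75.00 | 3967500.00 | 2587500.00
hole | -2867.00 | 132.50 | 107.50 | -379877.50 | -308202.50
Σ | 31633.00 |  |  | 3587622.50 | 2279297.50
x_c = 3587622.50 / 31633.00 = 113.41 mm
y_c = 2279297.50 / 31633.00 = 72.05 mm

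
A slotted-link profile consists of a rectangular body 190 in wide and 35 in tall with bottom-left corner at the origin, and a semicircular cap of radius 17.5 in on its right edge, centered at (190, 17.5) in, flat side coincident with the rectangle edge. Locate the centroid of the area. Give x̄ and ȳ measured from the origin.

x̄ = 101.91 in, ȳ = 17.50 in

rectangular body: A = 190 × 35 = 6650.00, centroid at (95.00, 17.50).
semicircular end: A = ½π·17.5² = 481.06, centroid at (197.43, 17.50).
ΣA = 7131.06 in², ΣAx̄ = 726723.63 in³, ΣAȳ = 124793.49 in³.
x̄ = 726723.63/7131.06 = 101.91 in; ȳ = 124793.49/7131.06 = 17.50 in.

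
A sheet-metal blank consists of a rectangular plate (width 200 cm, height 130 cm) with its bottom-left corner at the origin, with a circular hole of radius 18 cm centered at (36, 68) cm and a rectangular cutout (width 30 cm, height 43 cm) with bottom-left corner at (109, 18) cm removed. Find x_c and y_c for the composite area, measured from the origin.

plate: A = 200 × 130 = 26000.00, centroid at (100.00, 65.00).
hole 1: A = −π·18² = -1017.88, centroid at (36.00, 68.00).
hole 2: A = −(30 × 43) = -1290.00, centroid at (124.00, 39.50).
ΣA = 23692.12 cm²
ΣAx_c = (26000.00)(100.00) + (-1017.88)(36.00) + (-1290.00)(124.00) = 2403396.46 cm³
ΣAy_c = (26000.00)(65.00) + (-1017.88)(68.00) + (-1290.00)(39.50) = 1569829.43 cm³
x_c = 2403396.46 / 23692.12 = 101.44 cm
y_c = 1569829.43 / 23692.12 = 66.26 cm

x_c = 101.44 cm, y_c = 66.26 cm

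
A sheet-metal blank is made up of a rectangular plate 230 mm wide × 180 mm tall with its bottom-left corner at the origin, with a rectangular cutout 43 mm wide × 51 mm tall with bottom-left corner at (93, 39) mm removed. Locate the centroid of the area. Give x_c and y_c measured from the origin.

Part | A | x̄ᵢ | ȳᵢ | A·x̄ᵢ | A·ȳᵢ
plate | 41400.00 | 115.00 | 90.00 | 4761000.00 | 3726000.00
hole | -2193.00 | 114.50 | 64.50 | -251098.50 | -141448.50
Σ | 39207.00 |  |  | 4509901.50 | 3584551.50
x_c = 4509901.50 / 39207.00 = 115.03 mm
y_c = 3584551.50 / 39207.00 = 91.43 mm

x_c = 115.03 mm, y_c = 91.43 mm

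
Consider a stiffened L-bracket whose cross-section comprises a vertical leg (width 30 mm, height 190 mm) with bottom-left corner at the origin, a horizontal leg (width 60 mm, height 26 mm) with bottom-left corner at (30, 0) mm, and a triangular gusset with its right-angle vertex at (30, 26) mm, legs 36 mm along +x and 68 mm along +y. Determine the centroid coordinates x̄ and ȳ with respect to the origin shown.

vertical leg: A = 30 × 190 = 5700.00, centroid at (15.00, 95.00).
horizontal leg: A = 60 × 26 = 1560.00, centroid at (60.00, 13.00).
gusset: A = ½·36·68 = 1224.00, centroid at (42.00, 48.67).
ΣA = 8484.00 mm²
ΣAx̄ = (5700.00)(15.00) + (1560.00)(60.00) + (1224.00)(42.00) = 230508.00 mm³
ΣAȳ = (5700.00)(95.00) + (1560.00)(13.00) + (1224.00)(48.67) = 621348.00 mm³
x̄ = 230508.00 / 8484.00 = 27.17 mm
ȳ = 621348.00 / 8484.00 = 73.24 mm

x̄ = 27.17 mm, ȳ = 73.24 mm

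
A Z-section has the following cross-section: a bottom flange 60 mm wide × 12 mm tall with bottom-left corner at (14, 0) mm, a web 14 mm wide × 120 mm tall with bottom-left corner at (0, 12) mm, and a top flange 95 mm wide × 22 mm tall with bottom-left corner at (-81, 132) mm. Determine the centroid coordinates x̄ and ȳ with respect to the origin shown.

x̄ = -5.92 mm, ȳ = 94.47 mm

Part | A | x̄ᵢ | ȳᵢ | A·x̄ᵢ | A·ȳᵢ
bottom flange | 720.00 | 44.00 | 6.00 | 31680.00 | 4320.00
web | 1680.00 | 7.00 | 72.00 | 11760.00 | 120960.00
top flange | 2090.00 | -33.50 | 143.00 | -70015.00 | 298870.00
Σ | 4490.00 |  |  | -26575.00 | 424150.00
x̄ = -26575.00 / 4490.00 = -5.92 mm
ȳ = 424150.00 / 4490.00 = 94.47 mm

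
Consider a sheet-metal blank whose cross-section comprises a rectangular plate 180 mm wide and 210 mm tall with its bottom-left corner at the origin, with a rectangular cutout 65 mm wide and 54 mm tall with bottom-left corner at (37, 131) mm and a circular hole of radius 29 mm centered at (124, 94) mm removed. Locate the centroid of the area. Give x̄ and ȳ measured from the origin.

plate: A = 180 × 210 = 37800.00, centroid at (90.00, 105.00).
hole 1: A = −(65 × 54) = -3510.00, centroid at (69.50, 158.00).
hole 2: A = −π·29² = -2642.08, centroid at (124.00, 94.00).
ΣA = 31647.92 mm²
ΣAx̄ = (37800.00)(90.00) + (-3510.00)(69.50) + (-2642.08)(124.00) = 2830437.15 mm³
ΣAȳ = (37800.00)(105.00) + (-3510.00)(158.00) + (-2642.08)(94.00) = 3166064.53 mm³
x̄ = 2830437.15 / 31647.92 = 89.44 mm
ȳ = 3166064.53 / 31647.92 = 100.04 mm

x̄ = 89.44 mm, ȳ = 100.04 mm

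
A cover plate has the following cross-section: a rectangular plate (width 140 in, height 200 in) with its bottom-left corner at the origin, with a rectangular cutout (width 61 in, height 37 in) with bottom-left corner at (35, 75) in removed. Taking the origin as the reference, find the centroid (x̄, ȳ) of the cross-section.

x̄ = 70.39 in, ȳ = 100.57 in

plate: A = 140 × 200 = 28000.00, centroid at (70.00, 100.00).
hole: A = −(61 × 37) = -2257.00, centroid at (65.50, 93.50).
ΣA = 25743.00 in²
ΣAx̄ = (28000.00)(70.00) + (-2257.00)(65.50) = 1812166.50 in³
ΣAȳ = (28000.00)(100.00) + (-2257.00)(93.50) = 2588970.50 in³
x̄ = 1812166.50 / 25743.00 = 70.39 in
ȳ = 2588970.50 / 25743.00 = 100.57 in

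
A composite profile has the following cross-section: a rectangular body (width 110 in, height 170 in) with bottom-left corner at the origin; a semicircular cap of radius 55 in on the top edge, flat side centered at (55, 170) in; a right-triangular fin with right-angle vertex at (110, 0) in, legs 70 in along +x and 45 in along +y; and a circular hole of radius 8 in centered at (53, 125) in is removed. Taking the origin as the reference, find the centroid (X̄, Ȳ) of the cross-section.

X̄ = 59.99 in, Ȳ = 100.97 in

rectangular body: A = 110 × 170 = 18700.00, centroid at (55.00, 85.00).
semicircular top: A = ½π·55² = 4751.66, centroid at (55.00, 193.34).
triangular fin: A = ½·70·45 = 1575.00, centroid at (133.33, 15.00).
hole: A = −π·8² = -201.06, centroid at (53.00, 125.00).
ΣA = 24825.60 in², ΣAX̄ = 1489184.96 in³, ΣAȲ = 2506690.94 in³.
X̄ = 1489184.96/24825.60 = 59.99 in; Ȳ = 2506690.94/24825.60 = 100.97 in.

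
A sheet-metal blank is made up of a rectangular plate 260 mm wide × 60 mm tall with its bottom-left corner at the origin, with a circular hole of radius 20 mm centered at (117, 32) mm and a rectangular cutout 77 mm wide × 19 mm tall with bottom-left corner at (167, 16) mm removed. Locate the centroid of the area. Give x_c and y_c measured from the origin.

x_c = 122.69 mm, y_c = 30.32 mm

plate: A = 260 × 60 = 15600.00, centroid at (130.00, 30.00).
hole 1: A = −π·20² = -1256.64, centroid at (117.00, 32.00).
hole 2: A = −(77 × 19) = -1463.00, centroid at (205.50, 25.50).
ΣA = 12880.36 mm², ΣAx_c = 1580326.96 mm³, ΣAy_c = 390481.11 mm³.
x_c = 1580326.96/12880.36 = 122.69 mm; y_c = 390481.11/12880.36 = 30.32 mm.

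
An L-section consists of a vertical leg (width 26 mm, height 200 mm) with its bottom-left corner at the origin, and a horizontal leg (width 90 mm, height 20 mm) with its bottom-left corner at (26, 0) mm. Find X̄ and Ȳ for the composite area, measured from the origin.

Part | A | x̄ᵢ | ȳᵢ | A·x̄ᵢ | A·ȳᵢ
vertical leg | 5200.00 | 13.00 | 100.00 | 67600.00 | 520000.00
horizontal leg | 1800.00 | 71.00 | 10.00 | 127800.00 | 18000.00
Σ | 7000.00 |  |  | 195400.00 | 538000.00
X̄ = 195400.00 / 7000.00 = 27.91 mm
Ȳ = 538000.00 / 7000.00 = 76.86 mm

X̄ = 27.91 mm, Ȳ = 76.86 mm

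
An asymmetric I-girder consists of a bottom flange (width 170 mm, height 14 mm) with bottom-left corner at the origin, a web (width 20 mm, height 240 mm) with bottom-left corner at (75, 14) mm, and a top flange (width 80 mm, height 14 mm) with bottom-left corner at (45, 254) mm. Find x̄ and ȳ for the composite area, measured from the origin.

bottom flange: A = 170 × 14 = 2380.00, centroid at (85.00, 7.00).
web: A = 20 × 240 = 4800.00, centroid at (85.00, 134.00).
top flange: A = 80 × 14 = 1120.00, centroid at (85.00, 261.00).
ΣA = 8300.00 mm²
ΣAx̄ = (2380.00)(85.00) + (4800.00)(85.00) + (1120.00)(85.00) = 705500.00 mm³
ΣAȳ = (2380.00)(7.00) + (4800.00)(134.00) + (1120.00)(261.00) = 952180.00 mm³
x̄ = 705500.00 / 8300.00 = 85.00 mm
ȳ = 952180.00 / 8300.00 = 114.72 mm

x̄ = 85.00 mm, ȳ = 114.72 mm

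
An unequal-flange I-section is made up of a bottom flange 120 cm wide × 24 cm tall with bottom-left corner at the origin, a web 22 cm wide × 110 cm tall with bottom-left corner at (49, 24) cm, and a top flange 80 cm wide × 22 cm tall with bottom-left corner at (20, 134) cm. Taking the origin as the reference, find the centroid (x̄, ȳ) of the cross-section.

bottom flange: A = 120 × 24 = 2880.00, centroid at (60.00, 12.00).
web: A = 22 × 110 = 2420.00, centroid at (60.00, 79.00).
top flange: A = 80 × 22 = 1760.00, centroid at (60.00, 145.00).
ΣA = 7060.00 cm²
ΣAx̄ = (2880.00)(60.00) + (2420.00)(60.00) + (1760.00)(60.00) = 423600.00 cm³
ΣAȳ = (2880.00)(12.00) + (2420.00)(79.00) + (1760.00)(145.00) = 480940.00 cm³
x̄ = 423600.00 / 7060.00 = 60.00 cm
ȳ = 480940.00 / 7060.00 = 68.12 cm

x̄ = 60.00 cm, ȳ = 68.12 cm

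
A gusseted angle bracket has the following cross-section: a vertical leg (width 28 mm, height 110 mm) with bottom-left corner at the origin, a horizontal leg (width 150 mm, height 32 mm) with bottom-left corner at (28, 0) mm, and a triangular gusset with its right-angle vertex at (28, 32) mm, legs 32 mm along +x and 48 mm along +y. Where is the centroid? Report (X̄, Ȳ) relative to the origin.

vertical leg: A = 28 × 110 = 3080.00, centroid at (14.00, 55.00).
horizontal leg: A = 150 × 32 = 4800.00, centroid at (103.00, 16.00).
gusset: A = ½·32·48 = 768.00, centroid at (38.67, 48.00).
ΣA = 8648.00 mm²
ΣAX̄ = (3080.00)(14.00) + (4800.00)(103.00) + (768.00)(38.67) = 567216.00 mm³
ΣAȲ = (3080.00)(55.00) + (4800.00)(16.00) + (768.00)(48.00) = 283064.00 mm³
X̄ = 567216.00 / 8648.00 = 65.59 mm
Ȳ = 283064.00 / 8648.00 = 32.73 mm

X̄ = 65.59 mm, Ȳ = 32.73 mm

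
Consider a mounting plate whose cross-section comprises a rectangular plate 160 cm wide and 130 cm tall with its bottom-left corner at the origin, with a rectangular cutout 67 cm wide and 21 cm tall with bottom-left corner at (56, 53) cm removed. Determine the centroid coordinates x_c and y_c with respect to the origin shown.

x_c = 79.31 cm, y_c = 65.11 cm

plate: A = 160 × 130 = 20800.00, centroid at (80.00, 65.00).
hole: A = −(67 × 21) = -1407.00, centroid at (89.50, 63.50).
ΣA = 19393.00 cm², ΣAx_c = 1538073.50 cm³, ΣAy_c = 1262655.50 cm³.
x_c = 1538073.50/19393.00 = 79.31 cm; y_c = 1262655.50/19393.00 = 65.11 cm.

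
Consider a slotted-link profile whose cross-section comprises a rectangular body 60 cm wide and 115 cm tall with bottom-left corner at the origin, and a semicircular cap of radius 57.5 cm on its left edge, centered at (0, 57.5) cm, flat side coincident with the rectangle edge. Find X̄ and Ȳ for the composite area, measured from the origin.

Part | A | x̄ᵢ | ȳᵢ | A·x̄ᵢ | A·ȳᵢ
rectangular body | 6900.00 | 30.00 | 57.50 | 207000.00 | 396750.00
semicircular end | 5193.45 | -24.40 | 57.50 | -126739.58 | 298623.11
Σ | 12093.45 |  |  | 80260.42 | 695373.11
X̄ = 80260.42 / 12093.45 = 6.64 cm
Ȳ = 695373.11 / 12093.45 = 57.50 cm

X̄ = 6.64 cm, Ȳ = 57.50 cm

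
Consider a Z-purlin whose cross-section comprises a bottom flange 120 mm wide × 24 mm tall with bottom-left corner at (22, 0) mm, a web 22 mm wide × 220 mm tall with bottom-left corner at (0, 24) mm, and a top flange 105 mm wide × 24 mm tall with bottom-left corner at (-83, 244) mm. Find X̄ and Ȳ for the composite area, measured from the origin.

bottom flange: A = 120 × 24 = 2880.00, centroid at (82.00, 12.00).
web: A = 22 × 220 = 4840.00, centroid at (11.00, 134.00).
top flange: A = 105 × 24 = 2520.00, centroid at (-30.50, 256.00).
ΣA = 10240.00 mm²
ΣAX̄ = (2880.00)(82.00) + (4840.00)(11.00) + (2520.00)(-30.50) = 212540.00 mm³
ΣAȲ = (2880.00)(12.00) + (4840.00)(134.00) + (2520.00)(256.00) = 1328240.00 mm³
X̄ = 212540.00 / 10240.00 = 20.76 mm
Ȳ = 1328240.00 / 10240.00 = 129.71 mm

X̄ = 20.76 mm, Ȳ = 129.71 mm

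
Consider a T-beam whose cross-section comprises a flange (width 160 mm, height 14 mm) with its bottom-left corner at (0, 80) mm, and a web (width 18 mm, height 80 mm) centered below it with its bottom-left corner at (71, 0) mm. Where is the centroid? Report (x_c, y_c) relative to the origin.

web: A = 18 × 80 = 1440.00, centroid at (80.00, 40.00).
flange: A = 160 × 14 = 2240.00, centroid at (80.00, 87.00).
ΣA = 3680.00 mm²
ΣAx_c = (1440.00)(80.00) + (2240.00)(80.00) = 294400.00 mm³
ΣAy_c = (1440.00)(40.00) + (2240.00)(87.00) = 252480.00 mm³
x_c = 294400.00 / 3680.00 = 80.00 mm
y_c = 252480.00 / 3680.00 = 68.61 mm

x_c = 80.00 mm, y_c = 68.61 mm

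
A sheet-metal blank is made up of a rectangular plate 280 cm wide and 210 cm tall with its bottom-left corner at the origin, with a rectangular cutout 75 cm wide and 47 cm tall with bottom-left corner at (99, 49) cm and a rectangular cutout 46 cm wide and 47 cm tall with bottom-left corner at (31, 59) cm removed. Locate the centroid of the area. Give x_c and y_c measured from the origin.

plate: A = 280 × 210 = 58800.00, centroid at (140.00, 105.00).
hole 1: A = −(75 × 47) = -3525.00, centroid at (136.50, 72.50).
hole 2: A = −(46 × 47) = -2162.00, centroid at (54.00, 82.50).
ΣA = 53113.00 cm²
ΣAx_c = (58800.00)(140.00) + (-3525.00)(136.50) + (-2162.00)(54.00) = 7634089.50 cm³
ΣAy_c = (58800.00)(105.00) + (-3525.00)(72.50) + (-2162.00)(82.50) = 5740072.50 cm³
x_c = 7634089.50 / 53113.00 = 143.73 cm
y_c = 5740072.50 / 53113.00 = 108.07 cm

x_c = 143.73 cm, y_c = 108.07 cm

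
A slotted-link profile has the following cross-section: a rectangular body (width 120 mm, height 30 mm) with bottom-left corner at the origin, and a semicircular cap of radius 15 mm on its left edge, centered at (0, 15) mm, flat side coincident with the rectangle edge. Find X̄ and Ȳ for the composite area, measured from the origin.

X̄ = 54.07 mm, Ȳ = 15.00 mm

Part | A | x̄ᵢ | ȳᵢ | A·x̄ᵢ | A·ȳᵢ
rectangular body | 3600.00 | 60.00 | 15.00 | 216000.00 | 54000.00
semicircular end | 353.43 | -6.37 | 15.00 | -2250.00 | 5301.44
Σ | 3953.43 |  |  | 213750.00 | 59301.44
X̄ = 213750.00 / 3953.43 = 54.07 mm
Ȳ = 59301.44 / 3953.43 = 15.00 mm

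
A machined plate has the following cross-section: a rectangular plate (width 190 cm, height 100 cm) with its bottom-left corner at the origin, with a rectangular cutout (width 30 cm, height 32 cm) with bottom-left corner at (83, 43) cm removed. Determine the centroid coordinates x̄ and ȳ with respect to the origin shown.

plate: A = 190 × 100 = 19000.00, centroid at (95.00, 50.00).
hole: A = −(30 × 32) = -960.00, centroid at (98.00, 59.00).
ΣA = 18040.00 cm²
ΣAx̄ = (19000.00)(95.00) + (-960.00)(98.00) = 1710920.00 cm³
ΣAȳ = (19000.00)(50.00) + (-960.00)(59.00) = 893360.00 cm³
x̄ = 1710920.00 / 18040.00 = 94.84 cm
ȳ = 893360.00 / 18040.00 = 49.52 cm

x̄ = 94.84 cm, ȳ = 49.52 cm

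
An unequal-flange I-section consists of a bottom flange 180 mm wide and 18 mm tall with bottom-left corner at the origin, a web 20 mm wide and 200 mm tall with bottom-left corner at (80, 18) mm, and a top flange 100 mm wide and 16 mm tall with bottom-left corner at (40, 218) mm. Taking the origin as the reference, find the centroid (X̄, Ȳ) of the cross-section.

X̄ = 90.00 mm, Ȳ = 97.60 mm

bottom flange: A = 180 × 18 = 3240.00, centroid at (90.00, 9.00).
web: A = 20 × 200 = 4000.00, centroid at (90.00, 118.00).
top flange: A = 100 × 16 = 1600.00, centroid at (90.00, 226.00).
ΣA = 8840.00 mm², ΣAX̄ = 795600.00 mm³, ΣAȲ = 862760.00 mm³.
X̄ = 795600.00/8840.00 = 90.00 mm; Ȳ = 862760.00/8840.00 = 97.60 mm.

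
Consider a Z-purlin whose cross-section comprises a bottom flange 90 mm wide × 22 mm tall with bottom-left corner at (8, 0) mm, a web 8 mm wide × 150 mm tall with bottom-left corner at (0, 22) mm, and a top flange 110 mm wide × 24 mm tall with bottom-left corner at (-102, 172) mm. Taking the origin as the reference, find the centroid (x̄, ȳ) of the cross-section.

x̄ = -2.46 mm, ȳ = 107.21 mm

bottom flange: A = 90 × 22 = 1980.00, centroid at (53.00, 11.00).
web: A = 8 × 150 = 1200.00, centroid at (4.00, 97.00).
top flange: A = 110 × 24 = 2640.00, centroid at (-47.00, 184.00).
ΣA = 5820.00 mm², ΣAx̄ = -14340.00 mm³, ΣAȳ = 623940.00 mm³.
x̄ = -14340.00/5820.00 = -2.46 mm; ȳ = 623940.00/5820.00 = 107.21 mm.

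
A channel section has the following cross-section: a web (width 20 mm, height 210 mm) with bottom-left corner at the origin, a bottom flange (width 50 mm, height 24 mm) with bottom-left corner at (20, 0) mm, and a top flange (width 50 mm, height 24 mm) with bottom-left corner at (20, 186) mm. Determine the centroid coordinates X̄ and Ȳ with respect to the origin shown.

X̄ = 22.73 mm, Ȳ = 105.00 mm

Part | A | x̄ᵢ | ȳᵢ | A·x̄ᵢ | A·ȳᵢ
web | 4200.00 | 10.00 | 105.00 | 42000.00 | 441000.00
bottom flange | 1200.00 | 45.00 | 12.00 | 54000.00 | 14400.00
top flange | 1200.00 | 45.00 | 198.00 | 54000.00 | 237600.00
Σ | 6600.00 |  |  | 150000.00 | 693000.00
X̄ = 150000.00 / 6600.00 = 22.73 mm
Ȳ = 693000.00 / 6600.00 = 105.00 mm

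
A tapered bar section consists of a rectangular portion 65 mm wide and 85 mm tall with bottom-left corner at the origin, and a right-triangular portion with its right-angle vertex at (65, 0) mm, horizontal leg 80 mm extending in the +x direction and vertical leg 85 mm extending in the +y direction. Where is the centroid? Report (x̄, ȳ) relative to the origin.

x̄ = 55.04 mm, ȳ = 37.10 mm

rectangular portion: A = 65 × 85 = 5525.00, centroid at (32.50, 42.50).
triangular portion: A = ½·80·85 = 3400.00, centroid at (91.67, 28.33).
ΣA = 8925.00 mm², ΣAx̄ = 491229.17 mm³, ΣAȳ = 331145.83 mm³.
x̄ = 491229.17/8925.00 = 55.04 mm; ȳ = 331145.83/8925.00 = 37.10 mm.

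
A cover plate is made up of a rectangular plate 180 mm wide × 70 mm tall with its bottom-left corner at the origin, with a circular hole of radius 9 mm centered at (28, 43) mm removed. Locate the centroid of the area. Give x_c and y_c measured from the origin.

plate: A = 180 × 70 = 12600.00, centroid at (90.00, 35.00).
hole: A = −π·9² = -254.47, centroid at (28.00, 43.00).
ΣA = 12345.53 mm², ΣAx_c = 1126874.87 mm³, ΣAy_c = 430057.83 mm³.
x_c = 1126874.87/12345.53 = 91.28 mm; y_c = 430057.83/12345.53 = 34.84 mm.

x_c = 91.28 mm, y_c = 34.84 mm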